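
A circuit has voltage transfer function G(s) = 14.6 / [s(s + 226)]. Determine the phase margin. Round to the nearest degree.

90°

Gain crossover: |G(jω)| = 1 at ω ≈ 0.0646 rad/sec.
∠G(j0.0646) = −90° − arctan(0.0646/226) ≈ -90.02°
PM = 180° + (-90.02°) = 89.98°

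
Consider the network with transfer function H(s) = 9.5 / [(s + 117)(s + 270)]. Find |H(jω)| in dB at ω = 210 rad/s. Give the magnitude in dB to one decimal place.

|j210 + 117| = √(210² + 117²) = 240.4
|j210 + 270| = √(210² + 270²) = 342.1
|H(j210)| = 9.5 / (240.4 × 342.1) = 0.00011553
20 log₁₀(0.00011553) = -78.75 dB

-78.7 dB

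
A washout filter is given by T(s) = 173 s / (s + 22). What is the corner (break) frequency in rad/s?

22 rad/s

The single real pole at s = −22 gives a corner at ω = 22 rad/s.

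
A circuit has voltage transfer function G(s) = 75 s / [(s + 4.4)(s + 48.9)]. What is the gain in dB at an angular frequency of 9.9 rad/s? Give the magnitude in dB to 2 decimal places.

|j9.9| = 9.9
|j9.9 + 4.4| = √(9.9² + 4.4²) = 10.83
|j9.9 + 48.9| = √(9.9² + 48.9²) = 49.89
|G(j9.9)| = 75 × 9.9 / (10.83 × 49.89) = 1.3737
20 log₁₀(1.3737) = 2.758 dB

2.76 dB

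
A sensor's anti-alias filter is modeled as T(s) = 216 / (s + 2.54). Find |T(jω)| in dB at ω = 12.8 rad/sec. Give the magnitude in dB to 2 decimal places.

|j12.8 + 2.54| = √(12.8² + 2.54²) = 13.05
|T(j12.8)| = 216 / 13.05 = 16.552
20 log₁₀(16.552) = 24.377 dB

24.38 dB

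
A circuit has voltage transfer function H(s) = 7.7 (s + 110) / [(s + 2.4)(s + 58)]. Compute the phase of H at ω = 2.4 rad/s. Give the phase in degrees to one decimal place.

∠(j2.4 + 110) = arctan(2.4/110) = 1.25°
∠(j2.4 + 2.4) = arctan(2.4/2.4) = 45.00°
∠(j2.4 + 58) = arctan(2.4/58) = 2.37°
∠H(j2.4) = 1.25° − (45.00° + 2.37°) = -46.12°

-46.1 deg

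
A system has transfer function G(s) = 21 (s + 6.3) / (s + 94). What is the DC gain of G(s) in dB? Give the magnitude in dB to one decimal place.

3.0 dB

G(0) = 21 × 6.3 / 94 = 1.4074
20 log₁₀(1.4074) = 2.97 dB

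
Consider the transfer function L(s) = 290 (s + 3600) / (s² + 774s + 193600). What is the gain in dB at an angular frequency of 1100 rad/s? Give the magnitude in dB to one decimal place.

-1.7 dB

|j1100 + 3600| = √(1100² + 3600²) = 3764
|(j1100)² + 774(j1100) + 193600| = |-1.0164e+06 + j8.514e+05| = 1.326e+06
|L(j1100)| = 290 × 3764 / 1.326e+06 = 0.82334
20 log₁₀(0.82334) = -1.69 dB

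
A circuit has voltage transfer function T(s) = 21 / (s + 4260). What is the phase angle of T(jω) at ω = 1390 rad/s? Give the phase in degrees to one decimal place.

∠(j1390 + 4260) = arctan(1390/4260) = 18.07°
∠T(j1390) = −18.07° = -18.07°

-18.1°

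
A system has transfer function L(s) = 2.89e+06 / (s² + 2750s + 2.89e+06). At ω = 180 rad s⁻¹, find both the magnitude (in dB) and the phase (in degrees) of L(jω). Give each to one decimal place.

|L| = -0.0 dB, ∠L = -9.8 deg

|(j180)² + 2750(j180) + 2.89e+06| = |2.8576e+06 + j4.95e+05| = 2.9e+06
|L(j180)| = 2.89e+06 / 2.9e+06 = 0.9965
20 log₁₀(0.9965) = -0.03 dB
∠[(j180)² + 2750(j180) + 2.89e+06] = ∠[2.8576e+06 + j4.95e+05] = 9.83°
∠L(j180) = −9.83° = -9.83°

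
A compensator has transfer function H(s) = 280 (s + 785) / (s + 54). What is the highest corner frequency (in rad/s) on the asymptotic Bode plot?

Break frequencies occur at each pole and zero magnitude: 54 rad/s, 785 rad/s.
The highest is 785 rad/s.

785 rad/s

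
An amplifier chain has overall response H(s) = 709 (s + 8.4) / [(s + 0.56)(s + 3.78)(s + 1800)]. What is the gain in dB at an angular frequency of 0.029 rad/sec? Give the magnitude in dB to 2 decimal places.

3.87 dB

|j0.029 + 8.4| = √(0.029² + 8.4²) = 8.4
|j0.029 + 0.56| = √(0.029² + 0.56²) = 0.5608
|j0.029 + 3.78| = √(0.029² + 3.78²) = 3.78
|j0.029 + 1800| = √(0.029² + 1800²) = 1800
|H(j0.029)| = 709 × 8.4 / (0.5608 × 3.78 × 1800) = 1.5609
20 log₁₀(1.5609) = 3.868 dB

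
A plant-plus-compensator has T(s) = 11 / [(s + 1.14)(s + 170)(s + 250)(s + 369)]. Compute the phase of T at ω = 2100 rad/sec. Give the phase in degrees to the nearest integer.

∠(j2100 + 1.14) = arctan(2100/1.14) = 89.97°
∠(j2100 + 170) = arctan(2100/170) = 85.37°
∠(j2100 + 250) = arctan(2100/250) = 83.21°
∠(j2100 + 369) = arctan(2100/369) = 80.03°
∠T(j2100) = − (89.97° + 85.37° + 83.21° + 80.03°) = -338.59°

-339°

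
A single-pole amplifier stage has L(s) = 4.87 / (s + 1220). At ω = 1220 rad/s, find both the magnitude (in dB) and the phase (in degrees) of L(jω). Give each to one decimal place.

|j1220 + 1220| = √(1220² + 1220²) = 1725
|L(j1220)| = 4.87 / 1725 = 0.0028226
20 log₁₀(0.0028226) = -50.99 dB
∠(j1220 + 1220) = arctan(1220/1220) = 45.00°
∠L(j1220) = −45.00° = -45.00°

|L| = -51.0 dB, ∠L = -45.0°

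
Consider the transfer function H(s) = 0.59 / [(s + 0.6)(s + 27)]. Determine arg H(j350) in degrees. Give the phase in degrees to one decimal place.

-175.5 deg

∠(j350 + 0.6) = arctan(350/0.6) = 89.90°
∠(j350 + 27) = arctan(350/27) = 85.59°
∠H(j350) = − (89.90° + 85.59°) = -175.49°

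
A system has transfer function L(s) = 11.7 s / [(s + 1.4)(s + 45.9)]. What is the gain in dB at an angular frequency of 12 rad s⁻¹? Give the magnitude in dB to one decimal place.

-12.2 dB

|j12| = 12
|j12 + 1.4| = √(12² + 1.4²) = 12.08
|j12 + 45.9| = √(12² + 45.9²) = 47.44
|L(j12)| = 11.7 × 12 / (12.08 × 47.44) = 0.24495
20 log₁₀(0.24495) = -12.22 dB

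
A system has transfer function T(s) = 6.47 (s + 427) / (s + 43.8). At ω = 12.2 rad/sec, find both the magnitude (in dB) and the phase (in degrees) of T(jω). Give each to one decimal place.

|j12.2 + 427| = √(12.2² + 427²) = 427.2
|j12.2 + 43.8| = √(12.2² + 43.8²) = 45.47
|T(j12.2)| = 6.47 × 427.2 / 45.47 = 60.787
20 log₁₀(60.787) = 35.68 dB
∠(j12.2 + 427) = arctan(12.2/427) = 1.64°
∠(j12.2 + 43.8) = arctan(12.2/43.8) = 15.56°
∠T(j12.2) = 1.64° − 15.56° = -13.93°

|T| = 35.7 dB, ∠T = -13.9°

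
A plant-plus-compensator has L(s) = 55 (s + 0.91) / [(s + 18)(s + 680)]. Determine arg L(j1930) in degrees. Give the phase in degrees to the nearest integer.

∠(j1930 + 0.91) = arctan(1930/0.91) = 89.97°
∠(j1930 + 18) = arctan(1930/18) = 89.47°
∠(j1930 + 680) = arctan(1930/680) = 70.59°
∠L(j1930) = 89.97° − (89.47° + 70.59°) = -70.08°

-70°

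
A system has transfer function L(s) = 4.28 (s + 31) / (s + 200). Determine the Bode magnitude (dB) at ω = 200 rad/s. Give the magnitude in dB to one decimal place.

|j200 + 31| = √(200² + 31²) = 202.4
|j200 + 200| = √(200² + 200²) = 282.8
|L(j200)| = 4.28 × 202.4 / 282.8 = 3.0626
20 log₁₀(3.0626) = 9.72 dB

9.7 dB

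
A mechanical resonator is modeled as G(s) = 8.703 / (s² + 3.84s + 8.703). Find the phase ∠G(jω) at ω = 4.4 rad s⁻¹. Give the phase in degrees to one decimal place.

∠[(j4.4)² + 3.84(j4.4) + 8.703] = ∠[-10.657 + j16.896] = 122.24°
∠G(j4.4) = −122.24° = -122.24°

-122.2°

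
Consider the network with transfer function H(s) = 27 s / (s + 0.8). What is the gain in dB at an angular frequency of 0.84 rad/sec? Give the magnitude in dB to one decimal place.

|j0.84| = 0.84
|j0.84 + 0.8| = √(0.84² + 0.8²) = 1.16
|H(j0.84)| = 27 × 0.84 / 1.16 = 19.552
20 log₁₀(19.552) = 25.82 dB

25.8 dB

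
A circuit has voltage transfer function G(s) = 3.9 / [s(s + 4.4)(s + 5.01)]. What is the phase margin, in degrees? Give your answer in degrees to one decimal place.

85.7°

Gain crossover: |G(jω)| = 1 at ω ≈ 0.177 rad s⁻¹.
∠G(j0.177) = −90° − arctan(0.177/4.4) − arctan(0.177/5.01) ≈ -94.32°
PM = 180° + (-94.32°) = 85.68°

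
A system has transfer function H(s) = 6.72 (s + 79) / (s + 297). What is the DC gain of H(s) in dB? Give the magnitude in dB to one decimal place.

H(0) = 6.72 × 79 / 297 = 1.7875
20 log₁₀(1.7875) = 5.04 dB

5.0 dB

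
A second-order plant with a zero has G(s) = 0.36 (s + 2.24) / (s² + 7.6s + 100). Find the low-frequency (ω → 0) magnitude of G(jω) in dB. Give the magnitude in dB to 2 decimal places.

G(0) = 0.36 × 2.24 / 100 = 0.008064
20 log₁₀(0.008064) = -41.869 dB

-41.87 dB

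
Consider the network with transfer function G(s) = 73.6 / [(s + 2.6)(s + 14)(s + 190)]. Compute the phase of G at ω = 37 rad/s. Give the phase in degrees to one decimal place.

∠(j37 + 2.6) = arctan(37/2.6) = 85.98°
∠(j37 + 14) = arctan(37/14) = 69.27°
∠(j37 + 190) = arctan(37/190) = 11.02°
∠G(j37) = − (85.98° + 69.27° + 11.02°) = -166.27°

-166.3°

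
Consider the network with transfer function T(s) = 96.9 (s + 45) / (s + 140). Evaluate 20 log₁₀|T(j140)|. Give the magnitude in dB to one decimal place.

37.1 dB

|j140 + 45| = √(140² + 45²) = 147.1
|j140 + 140| = √(140² + 140²) = 198
|T(j140)| = 96.9 × 147.1 / 198 = 71.971
20 log₁₀(71.971) = 37.14 dB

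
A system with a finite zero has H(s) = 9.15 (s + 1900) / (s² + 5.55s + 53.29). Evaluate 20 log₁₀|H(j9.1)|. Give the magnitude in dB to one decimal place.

49.5 dB

|j9.1 + 1900| = √(9.1² + 1900²) = 1900
|(j9.1)² + 5.55(j9.1) + 53.29| = |-29.52 + j50.505| = 58.5
|H(j9.1)| = 9.15 × 1900 / 58.5 = 297.19
20 log₁₀(297.19) = 49.46 dB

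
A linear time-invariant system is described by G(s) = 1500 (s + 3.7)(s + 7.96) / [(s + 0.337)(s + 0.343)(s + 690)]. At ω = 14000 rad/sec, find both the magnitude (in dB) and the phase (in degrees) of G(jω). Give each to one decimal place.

|j14000 + 3.7| = √(14000² + 3.7²) = 1.4e+04
|j14000 + 7.96| = √(14000² + 7.96²) = 1.4e+04
|j14000 + 0.337| = √(14000² + 0.337²) = 1.4e+04
|j14000 + 0.343| = √(14000² + 0.343²) = 1.4e+04
|j14000 + 690| = √(14000² + 690²) = 1.402e+04
|G(j14000)| = 1500 × 1.4e+04 × 1.4e+04 / (1.4e+04 × 1.4e+04 × 1.402e+04) = 0.10701
20 log₁₀(0.10701) = -19.41 dB
∠(j14000 + 3.7) = arctan(14000/3.7) = 89.98°
∠(j14000 + 7.96) = arctan(14000/7.96) = 89.97°
∠(j14000 + 0.337) = arctan(14000/0.337) = 90.00°
∠(j14000 + 0.343) = arctan(14000/0.343) = 90.00°
∠(j14000 + 690) = arctan(14000/690) = 87.18°
∠G(j14000) = 89.98° + 89.97° − (90.00° + 90.00° + 87.18°) = -87.22°

|G| = -19.4 dB, ∠G = -87.2°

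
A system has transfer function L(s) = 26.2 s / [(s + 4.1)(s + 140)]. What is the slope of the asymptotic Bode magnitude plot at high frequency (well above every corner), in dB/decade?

With 1 zero and 2 poles, the high-frequency asymptotic slope is 20 × (1 − 2) = -20 dB/decade.

-20 dB/decade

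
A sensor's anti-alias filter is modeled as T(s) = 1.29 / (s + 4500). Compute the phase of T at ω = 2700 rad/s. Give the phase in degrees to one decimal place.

-31.0°

∠(j2700 + 4500) = arctan(2700/4500) = 30.96°
∠T(j2700) = −30.96° = -30.96°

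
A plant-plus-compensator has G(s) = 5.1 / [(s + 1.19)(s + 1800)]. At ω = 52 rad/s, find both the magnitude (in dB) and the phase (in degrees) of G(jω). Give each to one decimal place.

|G| = -85.3 dB, ∠G = -90.3 deg

|j52 + 1.19| = √(52² + 1.19²) = 52.01
|j52 + 1800| = √(52² + 1800²) = 1801
|G(j52)| = 5.1 / (52.01 × 1801) = 5.445e-05
20 log₁₀(5.445e-05) = -85.28 dB
∠(j52 + 1.19) = arctan(52/1.19) = 88.69°
∠(j52 + 1800) = arctan(52/1800) = 1.65°
∠G(j52) = − (88.69° + 1.65°) = -90.34°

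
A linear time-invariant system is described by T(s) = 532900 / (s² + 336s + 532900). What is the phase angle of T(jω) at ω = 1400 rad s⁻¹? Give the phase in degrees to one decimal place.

∠[(j1400)² + 336(j1400) + 532900] = ∠[-1.4271e+06 + j4.704e+05] = 161.76°
∠T(j1400) = −161.76° = -161.76°

-161.8 deg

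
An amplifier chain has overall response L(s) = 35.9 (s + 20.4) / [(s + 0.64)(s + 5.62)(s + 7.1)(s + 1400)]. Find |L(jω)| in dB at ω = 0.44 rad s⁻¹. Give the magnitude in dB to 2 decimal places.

-35.49 dB

|j0.44 + 20.4| = √(0.44² + 20.4²) = 20.4
|j0.44 + 0.64| = √(0.44² + 0.64²) = 0.7767
|j0.44 + 5.62| = √(0.44² + 5.62²) = 5.637
|j0.44 + 7.1| = √(0.44² + 7.1²) = 7.114
|j0.44 + 1400| = √(0.44² + 1400²) = 1400
|L(j0.44)| = 35.9 × 20.4 / (0.7767 × 5.637 × 7.114 × 1400) = 0.0168
20 log₁₀(0.0168) = -35.494 dB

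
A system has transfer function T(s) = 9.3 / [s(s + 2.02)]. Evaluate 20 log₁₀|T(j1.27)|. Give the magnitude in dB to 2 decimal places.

9.74 dB

|j1.27 + 2.02| = √(1.27² + 2.02²) = 2.386
|j1.27| = 1.27
|T(j1.27)| = 9.3 / (2.386 × 1.27) = 3.069
20 log₁₀(3.069) = 9.740 dB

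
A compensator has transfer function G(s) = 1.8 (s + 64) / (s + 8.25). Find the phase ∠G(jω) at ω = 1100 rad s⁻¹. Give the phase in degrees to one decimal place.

-2.9°

∠(j1100 + 64) = arctan(1100/64) = 86.67°
∠(j1100 + 8.25) = arctan(1100/8.25) = 89.57°
∠G(j1100) = 86.67° − 89.57° = -2.90°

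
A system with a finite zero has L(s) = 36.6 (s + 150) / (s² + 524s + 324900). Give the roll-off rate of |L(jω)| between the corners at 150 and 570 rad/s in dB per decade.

20 dB/decade

In this band the factors already past their corner are: zero at 150; net slope = 20 dB/decade.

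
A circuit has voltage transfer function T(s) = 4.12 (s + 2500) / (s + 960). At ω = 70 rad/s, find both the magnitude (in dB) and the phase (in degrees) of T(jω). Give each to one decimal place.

|T| = 20.6 dB, ∠T = -2.6°

|j70 + 2500| = √(70² + 2500²) = 2501
|j70 + 960| = √(70² + 960²) = 962.5
|T(j70)| = 4.12 × 2501 / 962.5 = 10.705
20 log₁₀(10.705) = 20.59 dB
∠(j70 + 2500) = arctan(70/2500) = 1.60°
∠(j70 + 960) = arctan(70/960) = 4.17°
∠T(j70) = 1.60° − 4.17° = -2.57°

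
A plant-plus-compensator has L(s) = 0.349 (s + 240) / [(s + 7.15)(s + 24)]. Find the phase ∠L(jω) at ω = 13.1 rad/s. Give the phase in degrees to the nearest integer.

-87 deg

∠(j13.1 + 240) = arctan(13.1/240) = 3.12°
∠(j13.1 + 7.15) = arctan(13.1/7.15) = 61.37°
∠(j13.1 + 24) = arctan(13.1/24) = 28.63°
∠L(j13.1) = 3.12° − (61.37° + 28.63°) = -86.88°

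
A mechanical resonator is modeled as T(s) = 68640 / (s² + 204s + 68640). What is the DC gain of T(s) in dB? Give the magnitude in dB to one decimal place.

T(0) = 68640 / 68640 = 1
20 log₁₀(1) = 0.00 dB

0.0 dB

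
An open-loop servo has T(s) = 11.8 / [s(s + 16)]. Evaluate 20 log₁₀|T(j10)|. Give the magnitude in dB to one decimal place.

-24.1 dB

|j10 + 16| = √(10² + 16²) = 18.87
|j10| = 10
|T(j10)| = 11.8 / (18.87 × 10) = 0.06254
20 log₁₀(0.06254) = -24.08 dB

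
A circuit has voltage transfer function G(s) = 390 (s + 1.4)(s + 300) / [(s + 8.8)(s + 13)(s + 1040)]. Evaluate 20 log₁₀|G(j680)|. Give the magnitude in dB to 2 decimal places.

|j680 + 1.4| = √(680² + 1.4²) = 680
|j680 + 300| = √(680² + 300²) = 743.2
|j680 + 8.8| = √(680² + 8.8²) = 680.1
|j680 + 13| = √(680² + 13²) = 680.1
|j680 + 1040| = √(680² + 1040²) = 1243
|G(j680)| = 390 × 680 × 743.2 / (680.1 × 680.1 × 1243) = 0.34296
20 log₁₀(0.34296) = -9.295 dB

-9.30 dB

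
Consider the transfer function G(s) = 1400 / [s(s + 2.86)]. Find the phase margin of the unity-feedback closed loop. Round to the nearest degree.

4°

Gain crossover: |G(jω)| = 1 at ω ≈ 37.4 rad/s.
∠G(j37.4) = −90° − arctan(37.4/2.86) ≈ -175.62°
PM = 180° + (-175.62°) = 4.38°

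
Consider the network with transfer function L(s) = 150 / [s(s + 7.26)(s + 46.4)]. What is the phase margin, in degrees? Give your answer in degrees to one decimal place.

85.9°

Gain crossover: |L(jω)| = 1 at ω ≈ 0.444 rad/s.
∠L(j0.444) = −90° − arctan(0.444/7.26) − arctan(0.444/46.4) ≈ -94.05°
PM = 180° + (-94.05°) = 85.95°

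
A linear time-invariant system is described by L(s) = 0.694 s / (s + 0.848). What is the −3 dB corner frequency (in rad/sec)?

For a single-pole high-pass, the −3 dB point is at the pole: ω = 0.848 rad/sec.

0.848 rad/sec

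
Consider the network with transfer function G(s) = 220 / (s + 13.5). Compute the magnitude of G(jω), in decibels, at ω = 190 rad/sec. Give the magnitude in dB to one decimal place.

|j190 + 13.5| = √(190² + 13.5²) = 190.5
|G(j190)| = 220 / 190.5 = 1.155
20 log₁₀(1.155) = 1.25 dB

1.3 dB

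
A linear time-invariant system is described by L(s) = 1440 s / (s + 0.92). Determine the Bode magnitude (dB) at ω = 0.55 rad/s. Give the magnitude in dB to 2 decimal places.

|j0.55| = 0.55
|j0.55 + 0.92| = √(0.55² + 0.92²) = 1.072
|L(j0.55)| = 1440 × 0.55 / 1.072 = 738.9
20 log₁₀(738.9) = 57.372 dB

57.37 dB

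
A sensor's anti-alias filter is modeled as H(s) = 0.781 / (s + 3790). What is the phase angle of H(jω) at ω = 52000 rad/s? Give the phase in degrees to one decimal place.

-85.8°

∠(j52000 + 3790) = arctan(52000/3790) = 85.83°
∠H(j52000) = −85.83° = -85.83°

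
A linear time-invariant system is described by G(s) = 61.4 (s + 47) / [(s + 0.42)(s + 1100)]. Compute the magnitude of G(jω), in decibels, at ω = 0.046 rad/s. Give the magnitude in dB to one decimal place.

|j0.046 + 47| = √(0.046² + 47²) = 47
|j0.046 + 0.42| = √(0.046² + 0.42²) = 0.4225
|j0.046 + 1100| = √(0.046² + 1100²) = 1100
|G(j0.046)| = 61.4 × 47 / (0.4225 × 1100) = 6.2092
20 log₁₀(6.2092) = 15.86 dB

15.9 dB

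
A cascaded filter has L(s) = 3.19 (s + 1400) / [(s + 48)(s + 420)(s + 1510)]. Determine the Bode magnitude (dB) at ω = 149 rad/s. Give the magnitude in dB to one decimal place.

-87.4 dB

|j149 + 1400| = √(149² + 1400²) = 1408
|j149 + 48| = √(149² + 48²) = 156.5
|j149 + 420| = √(149² + 420²) = 445.6
|j149 + 1510| = √(149² + 1510²) = 1517
|L(j149)| = 3.19 × 1408 / (156.5 × 445.6 × 1517) = 4.2429e-05
20 log₁₀(4.2429e-05) = -87.45 dB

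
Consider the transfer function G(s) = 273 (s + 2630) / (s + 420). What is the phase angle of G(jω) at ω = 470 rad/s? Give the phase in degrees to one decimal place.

∠(j470 + 2630) = arctan(470/2630) = 10.13°
∠(j470 + 420) = arctan(470/420) = 48.22°
∠G(j470) = 10.13° − 48.22° = -38.08°

-38.1 deg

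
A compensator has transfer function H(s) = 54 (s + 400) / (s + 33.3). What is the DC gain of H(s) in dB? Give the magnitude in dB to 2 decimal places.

56.24 dB

H(0) = 54 × 400 / 33.3 = 648.65
20 log₁₀(648.65) = 56.240 dB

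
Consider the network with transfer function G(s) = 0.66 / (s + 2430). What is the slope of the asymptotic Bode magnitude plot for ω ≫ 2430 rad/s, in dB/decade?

-20 dB/decade

With 0 zeros and 1 pole, the high-frequency asymptotic slope is 20 × (0 − 1) = -20 dB/decade.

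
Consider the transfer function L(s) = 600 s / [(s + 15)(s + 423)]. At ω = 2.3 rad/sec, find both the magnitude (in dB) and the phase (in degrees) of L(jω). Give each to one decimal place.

|j2.3| = 2.3
|j2.3 + 15| = √(2.3² + 15²) = 15.18
|j2.3 + 423| = √(2.3² + 423²) = 423
|L(j2.3)| = 600 × 2.3 / (15.18 × 423) = 0.21498
20 log₁₀(0.21498) = -13.35 dB
∠(j2.3) = 90.00°
∠(j2.3 + 15) = arctan(2.3/15) = 8.72°
∠(j2.3 + 423) = arctan(2.3/423) = 0.31°
∠L(j2.3) = 90.00° − (8.72° + 0.31°) = 80.97°

|L| = -13.4 dB, ∠L = 81.0°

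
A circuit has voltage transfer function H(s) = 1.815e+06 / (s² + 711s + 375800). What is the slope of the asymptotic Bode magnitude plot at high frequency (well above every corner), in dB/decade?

With 0 zeros and 2 poles, the high-frequency asymptotic slope is 20 × (0 − 2) = -40 dB/decade.

-40 dB/decade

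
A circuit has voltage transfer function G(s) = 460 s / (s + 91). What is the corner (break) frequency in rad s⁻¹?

The single real pole at s = −91 gives a corner at ω = 91 rad s⁻¹.

91 rad s⁻¹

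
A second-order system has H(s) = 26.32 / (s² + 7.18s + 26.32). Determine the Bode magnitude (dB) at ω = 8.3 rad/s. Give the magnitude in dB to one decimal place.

|(j8.3)² + 7.18(j8.3) + 26.32| = |-42.57 + j59.594| = 73.24
|H(j8.3)| = 26.32 / 73.24 = 0.35938
20 log₁₀(0.35938) = -8.89 dB

-8.9 dB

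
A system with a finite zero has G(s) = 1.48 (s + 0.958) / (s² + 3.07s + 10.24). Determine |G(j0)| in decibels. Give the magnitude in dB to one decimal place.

-17.2 dB

G(0) = 1.48 × 0.958 / 10.24 = 0.13846
20 log₁₀(0.13846) = -17.17 dB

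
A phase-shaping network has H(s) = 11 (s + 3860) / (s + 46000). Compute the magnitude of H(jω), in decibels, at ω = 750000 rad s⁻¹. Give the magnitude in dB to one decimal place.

|j750000 + 3860| = √(750000² + 3860²) = 7.5e+05
|j750000 + 46000| = √(750000² + 46000²) = 7.514e+05
|H(j750000)| = 11 × 7.5e+05 / 7.514e+05 = 10.98
20 log₁₀(10.98) = 20.81 dB

20.8 dB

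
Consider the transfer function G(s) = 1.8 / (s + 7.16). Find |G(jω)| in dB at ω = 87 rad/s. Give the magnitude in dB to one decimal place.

-33.7 dB

|j87 + 7.16| = √(87² + 7.16²) = 87.29
|G(j87)| = 1.8 / 87.29 = 0.02062
20 log₁₀(0.02062) = -33.71 dB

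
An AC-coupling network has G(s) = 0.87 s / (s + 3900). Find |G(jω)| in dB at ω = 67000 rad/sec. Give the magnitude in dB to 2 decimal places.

|j67000| = 6.7e+04
|j67000 + 3900| = √(67000² + 3900²) = 6.711e+04
|G(j67000)| = 0.87 × 6.7e+04 / 6.711e+04 = 0.86853
20 log₁₀(0.86853) = -1.224 dB

-1.22 dB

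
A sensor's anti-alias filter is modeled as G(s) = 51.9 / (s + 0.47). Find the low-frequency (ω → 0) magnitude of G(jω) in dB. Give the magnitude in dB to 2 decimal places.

40.86 dB

G(0) = 51.9 / 0.47 = 110.43
20 log₁₀(110.43) = 40.861 dB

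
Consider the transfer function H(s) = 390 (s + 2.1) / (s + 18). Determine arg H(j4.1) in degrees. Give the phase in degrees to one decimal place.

50.0°

∠(j4.1 + 2.1) = arctan(4.1/2.1) = 62.88°
∠(j4.1 + 18) = arctan(4.1/18) = 12.83°
∠H(j4.1) = 62.88° − 12.83° = 50.05°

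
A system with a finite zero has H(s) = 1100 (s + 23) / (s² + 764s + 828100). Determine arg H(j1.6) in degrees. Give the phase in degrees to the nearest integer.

4 deg

∠(j1.6 + 23) = arctan(1.6/23) = 3.98°
∠[(j1.6)² + 764(j1.6) + 828100] = ∠[8.281e+05 + j1222.4] = 0.08°
∠H(j1.6) = 3.98° − 0.08° = 3.89°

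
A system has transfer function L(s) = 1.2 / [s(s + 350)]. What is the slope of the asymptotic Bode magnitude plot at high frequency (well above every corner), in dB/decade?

-40 dB/decade

With 0 zeros and 2 poles, the high-frequency asymptotic slope is 20 × (0 − 2) = -40 dB/decade.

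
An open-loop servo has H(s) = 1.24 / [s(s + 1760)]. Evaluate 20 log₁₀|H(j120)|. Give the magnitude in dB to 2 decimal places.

-104.65 dB

|j120 + 1760| = √(120² + 1760²) = 1764
|j120| = 120
|H(j120)| = 1.24 / (1764 × 120) = 5.8576e-06
20 log₁₀(5.8576e-06) = -104.646 dB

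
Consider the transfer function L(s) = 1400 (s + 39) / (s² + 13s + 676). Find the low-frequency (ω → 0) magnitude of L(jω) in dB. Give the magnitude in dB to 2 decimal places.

L(0) = 1400 × 39 / 676 = 80.769
20 log₁₀(80.769) = 38.145 dB

38.14 dB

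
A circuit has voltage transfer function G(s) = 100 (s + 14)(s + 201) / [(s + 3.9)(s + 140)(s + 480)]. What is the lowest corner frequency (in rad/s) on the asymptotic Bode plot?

3.9 rad/s

Break frequencies occur at each pole and zero magnitude: 3.9 rad/s, 14 rad/s, 140 rad/s, 201 rad/s, 480 rad/s.
The lowest is 3.9 rad/s.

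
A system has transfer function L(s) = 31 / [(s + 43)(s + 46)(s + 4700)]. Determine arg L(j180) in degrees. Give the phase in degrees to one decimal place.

∠(j180 + 43) = arctan(180/43) = 76.56°
∠(j180 + 46) = arctan(180/46) = 75.66°
∠(j180 + 4700) = arctan(180/4700) = 2.19°
∠L(j180) = − (76.56° + 75.66° + 2.19°) = -154.42°

-154.4°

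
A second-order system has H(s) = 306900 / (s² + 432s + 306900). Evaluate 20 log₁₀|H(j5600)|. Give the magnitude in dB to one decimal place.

|(j5600)² + 432(j5600) + 306900| = |-3.1053e+07 + j2.4192e+06| = 3.115e+07
|H(j5600)| = 306900 / 3.115e+07 = 0.0098532
20 log₁₀(0.0098532) = -40.13 dB

-40.1 dB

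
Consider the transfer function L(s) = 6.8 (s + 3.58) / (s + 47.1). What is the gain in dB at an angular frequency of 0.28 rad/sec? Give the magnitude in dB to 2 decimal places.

|j0.28 + 3.58| = √(0.28² + 3.58²) = 3.591
|j0.28 + 47.1| = √(0.28² + 47.1²) = 47.1
|L(j0.28)| = 6.8 × 3.591 / 47.1 = 0.51843
20 log₁₀(0.51843) = -5.706 dB

-5.71 dB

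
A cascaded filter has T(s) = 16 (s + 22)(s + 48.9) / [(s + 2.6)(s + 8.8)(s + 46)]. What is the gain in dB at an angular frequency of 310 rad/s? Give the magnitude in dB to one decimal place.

|j310 + 22| = √(310² + 22²) = 310.8
|j310 + 48.9| = √(310² + 48.9²) = 313.8
|j310 + 2.6| = √(310² + 2.6²) = 310
|j310 + 8.8| = √(310² + 8.8²) = 310.1
|j310 + 46| = √(310² + 46²) = 313.4
|T(j310)| = 16 × 310.8 × 313.8 / (310 × 310.1 × 313.4) = 0.051792
20 log₁₀(0.051792) = -25.71 dB

-25.7 dB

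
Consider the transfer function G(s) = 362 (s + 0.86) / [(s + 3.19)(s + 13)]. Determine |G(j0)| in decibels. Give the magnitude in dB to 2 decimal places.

G(0) = 362 × 0.86 / (3.19 × 13) = 7.5071
20 log₁₀(7.5071) = 17.509 dB

17.51 dB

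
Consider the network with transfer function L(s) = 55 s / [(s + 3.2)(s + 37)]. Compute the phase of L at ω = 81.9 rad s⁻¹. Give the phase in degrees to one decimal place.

-63.5°

∠(j81.9) = 90.00°
∠(j81.9 + 3.2) = arctan(81.9/3.2) = 87.76°
∠(j81.9 + 37) = arctan(81.9/37) = 65.69°
∠L(j81.9) = 90.00° − (87.76° + 65.69°) = -63.45°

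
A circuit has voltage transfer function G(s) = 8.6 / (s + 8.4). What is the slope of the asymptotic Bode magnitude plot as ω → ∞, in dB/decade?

With 0 zeros and 1 pole, the high-frequency asymptotic slope is 20 × (0 − 1) = -20 dB/decade.

-20 dB/decade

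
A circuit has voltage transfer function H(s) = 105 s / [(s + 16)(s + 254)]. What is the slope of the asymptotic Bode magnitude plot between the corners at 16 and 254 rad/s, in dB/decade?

0 dB/decade

In this band the factors already past their corner are: 1 differentiator zero, pole at 16; net slope = 0 dB/decade.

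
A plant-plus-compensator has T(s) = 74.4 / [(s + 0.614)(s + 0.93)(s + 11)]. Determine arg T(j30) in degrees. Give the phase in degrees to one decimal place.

-246.9°

∠(j30 + 0.614) = arctan(30/0.614) = 88.83°
∠(j30 + 0.93) = arctan(30/0.93) = 88.22°
∠(j30 + 11) = arctan(30/11) = 69.86°
∠T(j30) = − (88.83° + 88.22° + 69.86°) = -246.92°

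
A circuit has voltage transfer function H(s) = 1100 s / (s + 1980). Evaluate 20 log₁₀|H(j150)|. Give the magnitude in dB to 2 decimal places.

38.39 dB

|j150| = 150
|j150 + 1980| = √(150² + 1980²) = 1986
|H(j150)| = 1100 × 150 / 1986 = 83.095
20 log₁₀(83.095) = 38.392 dB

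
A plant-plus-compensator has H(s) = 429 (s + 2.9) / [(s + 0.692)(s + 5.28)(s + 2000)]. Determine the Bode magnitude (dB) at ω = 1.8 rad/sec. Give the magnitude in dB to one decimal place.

-23.3 dB

|j1.8 + 2.9| = √(1.8² + 2.9²) = 3.413
|j1.8 + 0.692| = √(1.8² + 0.692²) = 1.928
|j1.8 + 5.28| = √(1.8² + 5.28²) = 5.578
|j1.8 + 2000| = √(1.8² + 2000²) = 2000
|H(j1.8)| = 429 × 3.413 / (1.928 × 5.578 × 2000) = 0.068058
20 log₁₀(0.068058) = -23.34 dB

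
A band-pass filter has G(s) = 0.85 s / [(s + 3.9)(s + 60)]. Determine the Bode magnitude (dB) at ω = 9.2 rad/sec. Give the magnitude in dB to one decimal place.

|j9.2| = 9.2
|j9.2 + 3.9| = √(9.2² + 3.9²) = 9.992
|j9.2 + 60| = √(9.2² + 60²) = 60.7
|G(j9.2)| = 0.85 × 9.2 / (9.992 × 60.7) = 0.012892
20 log₁₀(0.012892) = -37.79 dB

-37.8 dB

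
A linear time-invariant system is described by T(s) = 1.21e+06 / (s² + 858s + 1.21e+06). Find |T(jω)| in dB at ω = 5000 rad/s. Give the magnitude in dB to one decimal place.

-26.0 dB

|(j5000)² + 858(j5000) + 1.21e+06| = |-2.379e+07 + j4.29e+06| = 2.417e+07
|T(j5000)| = 1.21e+06 / 2.417e+07 = 0.050054
20 log₁₀(0.050054) = -26.01 dB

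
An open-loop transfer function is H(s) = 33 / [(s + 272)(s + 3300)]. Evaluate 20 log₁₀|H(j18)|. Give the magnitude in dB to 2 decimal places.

-88.71 dB

|j18 + 272| = √(18² + 272²) = 272.6
|j18 + 3300| = √(18² + 3300²) = 3300
|H(j18)| = 33 / (272.6 × 3300) = 3.6684e-05
20 log₁₀(3.6684e-05) = -88.710 dB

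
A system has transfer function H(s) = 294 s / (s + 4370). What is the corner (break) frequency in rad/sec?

4370 rad/sec

The single real pole at s = −4370 gives a corner at ω = 4370 rad/sec.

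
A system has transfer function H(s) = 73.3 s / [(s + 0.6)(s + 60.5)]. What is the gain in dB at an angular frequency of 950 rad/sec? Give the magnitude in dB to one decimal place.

-22.3 dB

|j950| = 950
|j950 + 0.6| = √(950² + 0.6²) = 950
|j950 + 60.5| = √(950² + 60.5²) = 951.9
|H(j950)| = 73.3 × 950 / (950 × 951.9) = 0.077002
20 log₁₀(0.077002) = -22.27 dB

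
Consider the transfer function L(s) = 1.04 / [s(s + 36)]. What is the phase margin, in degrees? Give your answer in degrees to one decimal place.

Gain crossover: |L(jω)| = 1 at ω ≈ 0.0289 rad s⁻¹.
∠L(j0.0289) = −90° − arctan(0.0289/36) ≈ -90.05°
PM = 180° + (-90.05°) = 89.95°

90.0°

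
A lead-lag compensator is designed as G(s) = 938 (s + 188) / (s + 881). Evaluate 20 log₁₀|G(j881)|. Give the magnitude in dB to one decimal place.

|j881 + 188| = √(881² + 188²) = 900.8
|j881 + 881| = √(881² + 881²) = 1246
|G(j881)| = 938 × 900.8 / 1246 = 678.2
20 log₁₀(678.2) = 56.63 dB

56.6 dB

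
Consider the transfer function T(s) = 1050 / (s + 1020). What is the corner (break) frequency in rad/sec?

1020 rad/sec

The single real pole at s = −1020 gives a corner at ω = 1020 rad/sec.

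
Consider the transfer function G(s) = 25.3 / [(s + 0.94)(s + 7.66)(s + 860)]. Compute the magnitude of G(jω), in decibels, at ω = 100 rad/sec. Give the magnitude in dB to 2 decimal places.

-110.71 dB

|j100 + 0.94| = √(100² + 0.94²) = 100
|j100 + 7.66| = √(100² + 7.66²) = 100.3
|j100 + 860| = √(100² + 860²) = 865.8
|G(j100)| = 25.3 / (100 × 100.3 × 865.8) = 2.9135e-06
20 log₁₀(2.9135e-06) = -110.712 dB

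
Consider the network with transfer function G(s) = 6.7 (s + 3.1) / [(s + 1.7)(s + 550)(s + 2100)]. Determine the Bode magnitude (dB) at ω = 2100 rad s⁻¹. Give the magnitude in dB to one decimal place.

-119.7 dB

|j2100 + 3.1| = √(2100² + 3.1²) = 2100
|j2100 + 1.7| = √(2100² + 1.7²) = 2100
|j2100 + 550| = √(2100² + 550²) = 2171
|j2100 + 2100| = √(2100² + 2100²) = 2970
|G(j2100)| = 6.7 × 2100 / (2100 × 2171 × 2970) = 1.0392e-06
20 log₁₀(1.0392e-06) = -119.67 dB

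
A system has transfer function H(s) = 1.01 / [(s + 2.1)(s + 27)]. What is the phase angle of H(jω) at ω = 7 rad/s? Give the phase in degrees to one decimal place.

∠(j7 + 2.1) = arctan(7/2.1) = 73.30°
∠(j7 + 27) = arctan(7/27) = 14.53°
∠H(j7) = − (73.30° + 14.53°) = -87.84°

-87.8°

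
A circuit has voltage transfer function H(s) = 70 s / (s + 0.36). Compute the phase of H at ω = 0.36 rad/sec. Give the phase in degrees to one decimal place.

∠(j0.36) = 90.00°
∠(j0.36 + 0.36) = arctan(0.36/0.36) = 45.00°
∠H(j0.36) = 90.00° − 45.00° = 45.00°

45.0 deg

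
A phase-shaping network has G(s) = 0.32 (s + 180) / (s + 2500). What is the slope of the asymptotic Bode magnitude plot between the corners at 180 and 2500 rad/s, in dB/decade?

20 dB/decade

In this band the factors already past their corner are: zero at 180; net slope = 20 dB/decade.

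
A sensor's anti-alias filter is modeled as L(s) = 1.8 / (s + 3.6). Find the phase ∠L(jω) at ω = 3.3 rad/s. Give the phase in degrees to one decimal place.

-42.5°

∠(j3.3 + 3.6) = arctan(3.3/3.6) = 42.51°
∠L(j3.3) = −42.51° = -42.51°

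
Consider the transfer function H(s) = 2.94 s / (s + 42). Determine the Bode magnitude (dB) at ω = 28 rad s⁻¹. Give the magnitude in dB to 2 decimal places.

4.25 dB

|j28| = 28
|j28 + 42| = √(28² + 42²) = 50.48
|H(j28)| = 2.94 × 28 / 50.48 = 1.6308
20 log₁₀(1.6308) = 4.248 dB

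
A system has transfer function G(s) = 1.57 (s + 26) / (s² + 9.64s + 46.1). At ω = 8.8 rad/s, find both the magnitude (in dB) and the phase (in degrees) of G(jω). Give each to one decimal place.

|j8.8 + 26| = √(8.8² + 26²) = 27.45
|(j8.8)² + 9.64(j8.8) + 46.1| = |-31.34 + j84.832| = 90.44
|G(j8.8)| = 1.57 × 27.45 / 90.44 = 0.47652
20 log₁₀(0.47652) = -6.44 dB
∠(j8.8 + 26) = arctan(8.8/26) = 18.70°
∠[(j8.8)² + 9.64(j8.8) + 46.1] = ∠[-31.34 + j84.832] = 110.28°
∠G(j8.8) = 18.70° − 110.28° = -91.58°

|G| = -6.4 dB, ∠G = -91.6°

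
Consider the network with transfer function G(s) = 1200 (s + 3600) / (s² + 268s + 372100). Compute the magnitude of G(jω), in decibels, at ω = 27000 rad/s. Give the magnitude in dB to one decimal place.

-27.0 dB

|j27000 + 3600| = √(27000² + 3600²) = 2.724e+04
|(j27000)² + 268(j27000) + 372100| = |-7.2863e+08 + j7.236e+06| = 7.287e+08
|G(j27000)| = 1200 × 2.724e+04 / 7.287e+08 = 0.044858
20 log₁₀(0.044858) = -26.96 dB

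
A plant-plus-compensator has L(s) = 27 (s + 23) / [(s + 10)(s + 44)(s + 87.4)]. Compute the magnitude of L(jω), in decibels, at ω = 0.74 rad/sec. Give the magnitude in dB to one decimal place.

|j0.74 + 23| = √(0.74² + 23²) = 23.01
|j0.74 + 10| = √(0.74² + 10²) = 10.03
|j0.74 + 44| = √(0.74² + 44²) = 44.01
|j0.74 + 87.4| = √(0.74² + 87.4²) = 87.4
|L(j0.74)| = 27 × 23.01 / (10.03 × 44.01 × 87.4) = 0.01611
20 log₁₀(0.01611) = -35.86 dB

-35.9 dB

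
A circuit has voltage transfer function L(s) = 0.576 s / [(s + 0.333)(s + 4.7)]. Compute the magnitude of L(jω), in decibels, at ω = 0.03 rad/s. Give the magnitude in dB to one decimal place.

|j0.03| = 0.03
|j0.03 + 0.333| = √(0.03² + 0.333²) = 0.3343
|j0.03 + 4.7| = √(0.03² + 4.7²) = 4.7
|L(j0.03)| = 0.576 × 0.03 / (0.3343 × 4.7) = 0.010996
20 log₁₀(0.010996) = -39.18 dB

-39.2 dB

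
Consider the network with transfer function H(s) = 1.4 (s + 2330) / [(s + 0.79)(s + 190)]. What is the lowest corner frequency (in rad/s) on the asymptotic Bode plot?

0.79 rad/s

Break frequencies occur at each pole and zero magnitude: 0.79 rad/s, 190 rad/s, 2330 rad/s.
The lowest is 0.79 rad/s.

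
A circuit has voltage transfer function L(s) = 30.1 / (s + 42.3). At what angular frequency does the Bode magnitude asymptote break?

42.3 rad/s

The single real pole at s = −42.3 gives a corner at ω = 42.3 rad/s.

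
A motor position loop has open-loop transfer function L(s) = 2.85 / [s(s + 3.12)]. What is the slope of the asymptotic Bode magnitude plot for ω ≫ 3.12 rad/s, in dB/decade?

-40 dB/decade

With 0 zeros and 2 poles, the high-frequency asymptotic slope is 20 × (0 − 2) = -40 dB/decade.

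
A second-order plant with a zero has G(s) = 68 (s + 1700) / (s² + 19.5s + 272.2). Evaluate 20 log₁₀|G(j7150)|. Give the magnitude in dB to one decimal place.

|j7150 + 1700| = √(7150² + 1700²) = 7349
|(j7150)² + 19.5(j7150) + 272.2| = |-5.1122e+07 + j1.3942e+05| = 5.112e+07
|G(j7150)| = 68 × 7349 / 5.112e+07 = 0.0097756
20 log₁₀(0.0097756) = -40.20 dB

-40.2 dB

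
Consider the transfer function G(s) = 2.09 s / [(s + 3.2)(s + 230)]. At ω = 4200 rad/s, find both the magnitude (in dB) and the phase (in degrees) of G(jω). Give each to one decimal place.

|G| = -66.1 dB, ∠G = -86.8°

|j4200| = 4200
|j4200 + 3.2| = √(4200² + 3.2²) = 4200
|j4200 + 230| = √(4200² + 230²) = 4206
|G(j4200)| = 2.09 × 4200 / (4200 × 4206) = 0.00049687
20 log₁₀(0.00049687) = -66.08 dB
∠(j4200) = 90.00°
∠(j4200 + 3.2) = arctan(4200/3.2) = 89.96°
∠(j4200 + 230) = arctan(4200/230) = 86.87°
∠G(j4200) = 90.00° − (89.96° + 86.87°) = -86.82°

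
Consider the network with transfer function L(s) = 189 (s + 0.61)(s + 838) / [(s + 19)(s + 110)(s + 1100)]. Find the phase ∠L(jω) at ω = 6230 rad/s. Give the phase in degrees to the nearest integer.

-86°

∠(j6230 + 0.61) = arctan(6230/0.61) = 89.99°
∠(j6230 + 838) = arctan(6230/838) = 82.34°
∠(j6230 + 19) = arctan(6230/19) = 89.83°
∠(j6230 + 110) = arctan(6230/110) = 88.99°
∠(j6230 + 1100) = arctan(6230/1100) = 79.99°
∠L(j6230) = 89.99° + 82.34° − (89.83° + 88.99° + 79.99°) = -86.47°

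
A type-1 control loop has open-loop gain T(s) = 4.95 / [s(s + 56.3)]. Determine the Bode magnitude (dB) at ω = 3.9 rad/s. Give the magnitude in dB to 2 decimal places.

|j3.9 + 56.3| = √(3.9² + 56.3²) = 56.43
|j3.9| = 3.9
|T(j3.9)| = 4.95 / (56.43 × 3.9) = 0.02249
20 log₁₀(0.02249) = -32.960 dB

-32.96 dB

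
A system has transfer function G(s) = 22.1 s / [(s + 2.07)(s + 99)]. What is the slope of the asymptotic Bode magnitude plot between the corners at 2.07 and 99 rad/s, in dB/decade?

In this band the factors already past their corner are: 1 differentiator zero, pole at 2.07; net slope = 0 dB/decade.

0 dB/decade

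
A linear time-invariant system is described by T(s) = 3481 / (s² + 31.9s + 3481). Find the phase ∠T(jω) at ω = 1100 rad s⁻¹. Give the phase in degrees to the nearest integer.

∠[(j1100)² + 31.9(j1100) + 3481] = ∠[-1.2065e+06 + j35090] = 178.33°
∠T(j1100) = −178.33° = -178.33°

-178°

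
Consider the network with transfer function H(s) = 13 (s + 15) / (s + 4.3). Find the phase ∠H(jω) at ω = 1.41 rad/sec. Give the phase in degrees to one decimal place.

-12.8 deg

∠(j1.41 + 15) = arctan(1.41/15) = 5.37°
∠(j1.41 + 4.3) = arctan(1.41/4.3) = 18.15°
∠H(j1.41) = 5.37° − 18.15° = -12.78°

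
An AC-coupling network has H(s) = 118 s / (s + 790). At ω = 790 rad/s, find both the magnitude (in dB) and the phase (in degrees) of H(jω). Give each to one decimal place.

|H| = 38.4 dB, ∠H = 45.0 deg

|j790| = 790
|j790 + 790| = √(790² + 790²) = 1117
|H(j790)| = 118 × 790 / 1117 = 83.439
20 log₁₀(83.439) = 38.43 dB
∠(j790) = 90.00°
∠(j790 + 790) = arctan(790/790) = 45.00°
∠H(j790) = 90.00° − 45.00° = 45.00°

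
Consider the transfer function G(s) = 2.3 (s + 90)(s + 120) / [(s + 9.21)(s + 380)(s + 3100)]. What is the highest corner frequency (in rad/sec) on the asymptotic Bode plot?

3100 rad/sec

Break frequencies occur at each pole and zero magnitude: 9.21 rad/sec, 90 rad/sec, 120 rad/sec, 380 rad/sec, 3100 rad/sec.
The highest is 3100 rad/sec.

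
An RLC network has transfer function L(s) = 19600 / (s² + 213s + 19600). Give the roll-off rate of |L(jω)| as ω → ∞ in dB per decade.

-40 dB/decade

With 0 zeros and 2 poles, the high-frequency asymptotic slope is 20 × (0 − 2) = -40 dB/decade.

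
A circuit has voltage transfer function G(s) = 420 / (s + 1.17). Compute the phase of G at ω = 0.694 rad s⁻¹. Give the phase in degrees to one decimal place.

-30.7°

∠(j0.694 + 1.17) = arctan(0.694/1.17) = 30.67°
∠G(j0.694) = −30.67° = -30.67°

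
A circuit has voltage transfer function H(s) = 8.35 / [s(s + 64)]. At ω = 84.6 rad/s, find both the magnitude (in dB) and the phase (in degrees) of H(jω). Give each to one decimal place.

|j84.6 + 64| = √(84.6² + 64²) = 106.1
|j84.6| = 84.6
|H(j84.6)| = 8.35 / (106.1 × 84.6) = 0.00093042
20 log₁₀(0.00093042) = -60.63 dB
∠(j84.6 + 64) = arctan(84.6/64) = 52.89°
∠(j84.6) = 90.00°
∠H(j84.6) = − (52.89° + 90.00°) = -142.89°

|H| = -60.6 dB, ∠H = -142.9°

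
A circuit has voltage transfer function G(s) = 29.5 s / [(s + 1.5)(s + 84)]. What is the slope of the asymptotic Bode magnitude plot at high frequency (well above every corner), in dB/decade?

-20 dB/decade

With 1 zero and 2 poles, the high-frequency asymptotic slope is 20 × (1 − 2) = -20 dB/decade.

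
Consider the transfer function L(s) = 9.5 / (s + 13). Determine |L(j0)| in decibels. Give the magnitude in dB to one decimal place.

-2.7 dB

L(0) = 9.5 / 13 = 0.73077
20 log₁₀(0.73077) = -2.72 dB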